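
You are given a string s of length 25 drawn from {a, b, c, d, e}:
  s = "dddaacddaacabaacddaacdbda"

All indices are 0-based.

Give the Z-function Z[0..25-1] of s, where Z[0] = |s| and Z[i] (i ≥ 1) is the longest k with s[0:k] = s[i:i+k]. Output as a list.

Z[0]=25
i=1: outside box; Z[1]=2 extend→box=[1,3)
i=2: min(r-i=1, Z[1]=2)=1; Z[2]=1
i=3: outside box; Z[3]=0
i=4: outside box; Z[4]=0
i=5: outside box; Z[5]=0
i=6: outside box; Z[6]=2 extend→box=[6,8)
i=7: min(r-i=1, Z[1]=2)=1; Z[7]=1
i=8: outside box; Z[8]=0
i=9: outside box; Z[9]=0
i=10: outside box; Z[10]=0
i=11: outside box; Z[11]=0
i=12: outside box; Z[12]=0
i=13: outside box; Z[13]=0
i=14: outside box; Z[14]=0
i=15: outside box; Z[15]=0
i=16: outside box; Z[16]=2 extend→box=[16,18)
i=17: min(r-i=1, Z[1]=2)=1; Z[17]=1
i=18: outside box; Z[18]=0
i=19: outside box; Z[19]=0
i=20: outside box; Z[20]=0
i=21: outside box; Z[21]=1 extend→box=[21,22)
i=22: outside box; Z[22]=0
i=23: outside box; Z[23]=1 extend→box=[23,24)
i=24: outside box; Z[24]=0

[25, 2, 1, 0, 0, 0, 2, 1, 0, 0, 0, 0, 0, 0, 0, 0, 2, 1, 0, 0, 0, 1, 0, 1, 0]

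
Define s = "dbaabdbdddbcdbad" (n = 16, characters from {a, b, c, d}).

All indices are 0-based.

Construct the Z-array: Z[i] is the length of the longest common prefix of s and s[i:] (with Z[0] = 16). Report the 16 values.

Z[0]=16
i=1: outside box; Z[1]=0
i=2: outside box; Z[2]=0
i=3: outside box; Z[3]=0
i=4: outside box; Z[4]=0
i=5: outside box; Z[5]=2 scan→box=[5,7)
i=6: min(r-i=1, Z[1]=0)=0; Z[6]=0
i=7: outside box; Z[7]=1 scan→box=[7,8)
i=8: outside box; Z[8]=1 scan→box=[8,9)
i=9: outside box; Z[9]=2 scan→box=[9,11)
i=10: min(r-i=1, Z[1]=0)=0; Z[10]=0
i=11: outside box; Z[11]=0
i=12: outside box; Z[12]=3 scan→box=[12,15)
i=13: min(r-i=2, Z[1]=0)=0; Z[13]=0
i=14: min(r-i=1, Z[2]=0)=0; Z[14]=0
i=15: outside box; Z[15]=1 scan→box=[15,16)

[16, 0, 0, 0, 0, 2, 0, 1, 1, 2, 0, 0, 3, 0, 0, 1]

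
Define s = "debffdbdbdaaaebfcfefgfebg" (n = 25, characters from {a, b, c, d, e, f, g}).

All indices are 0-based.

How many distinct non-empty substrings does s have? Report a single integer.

298

rank | idx | suffix
   0 |  10 | aaaebfcfefgfebg
   1 |  11 | aaebfcfefgfebg
   2 |  12 | aebfcfefgfebg
   3 |   8 | bdaaaebfcfefgfebg
   4 |   6 | bdbdaaaebfcfefgfebg
   5 |  14 | bfcfefgfebg
   6 |   2 | bffdbdbdaaaebfcfefgfebg
   7 |  23 | bg
   8 |  16 | cfefgfebg
   9 |   9 | daaaebfcfefgfebg
  10 |   7 | dbdaaaebfcfefgfebg
  11 |   5 | dbdbdaaaebfcfefgfebg
  12 |   0 | debffdbdbdaaaebfcfefgfebg
  13 |  13 | ebfcfefgfebg
  14 |   1 | ebffdbdbdaaaebfcfefgfebg
  15 |  22 | ebg
  16 |  18 | efgfebg
  17 |  15 | fcfefgfebg
  18 |   4 | fdbdbdaaaebfcfefgfebg
  19 |  21 | febg
  20 |  17 | fefgfebg
  21 |   3 | ffdbdbdaaaebfcfefgfebg
  22 |  19 | fgfebg
  23 |  24 | g
  24 |  20 | gfebg

SA = [10, 11, 12, 8, 6, 14, 2, 23, 16, 9, 7, 5, 0, 13, 1, 22, 18, 15, 4, 21, 17, 3, 19, 24, 20]
[i] adj suffixes → lcp
  [1] 10/11 → 2 ('aa')
  [2] 11/12 → 1 ('a')
  [3] 12/8 → 0 ('')
  [4] 8/6 → 2 ('bd')
  [5] 6/14 → 1 ('b')
  [6] 14/2 → 2 ('bf')
  [7] 2/23 → 1 ('b')
  [8] 23/16 → 0 ('')
  [9] 16/9 → 0 ('')
  [10] 9/7 → 1 ('d')
  [11] 7/5 → 3 ('dbd')
  [12] 5/0 → 1 ('d')
  [13] 0/13 → 0 ('')
  [14] 13/1 → 3 ('ebf')
  [15] 1/22 → 2 ('eb')
  [16] 22/18 → 1 ('e')
  [17] 18/15 → 0 ('')
  [18] 15/4 → 1 ('f')
  [19] 4/21 → 1 ('f')
  [20] 21/17 → 2 ('fe')
  [21] 17/3 → 1 ('f')
  [22] 3/19 → 1 ('f')
  [23] 19/24 → 0 ('')
  [24] 24/20 → 1 ('g')

n(n+1)/2 = 25·26/2 = 325
Σ LCP = 0 + 2 + 1 + 0 + 2 + 1 + 2 + 1 + 0 + 0 + 1 + 3 + 1 + 0 + 3 + 2 + 1 + 0 + 1 + 1 + 2 + 1 + 1 + 0 + 1 = 27
distinct = 325 − 27 = 298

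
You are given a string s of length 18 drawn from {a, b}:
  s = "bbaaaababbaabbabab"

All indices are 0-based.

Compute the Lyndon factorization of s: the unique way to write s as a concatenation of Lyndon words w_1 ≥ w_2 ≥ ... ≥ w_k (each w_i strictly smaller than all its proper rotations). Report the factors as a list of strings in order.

emit factor 1: 'b' (i=0, period=1)
emit factor 2: 'b' (i=1, period=1)
emit factor 3: 'aaaababbaabbabab' (i=2, period=16)

["b", "b", "aaaababbaabbabab"]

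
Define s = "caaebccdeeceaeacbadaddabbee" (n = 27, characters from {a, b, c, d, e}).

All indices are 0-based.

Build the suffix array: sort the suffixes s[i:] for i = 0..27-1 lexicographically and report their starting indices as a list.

rank→(start, suffix):
  0 → (1, 'aaebccdeeceaeacbadaddabbee')
  1 → (22, 'abbee')
  2 → (14, 'acbadaddabbee')
  3 → (17, 'adaddabbee')
  4 → (19, 'addabbee')
  5 → (12, 'aeacbadaddabbee')
  6 → (2, 'aebccdeeceaeacbadaddabbee')
  7 → (16, 'badaddabbee')
  8 → (23, 'bbee')
  9 → (4, 'bccdeeceaeacbadaddabbee')
  10 → (24, 'bee')
  11 → (0, 'caaebccdeeceaeacbadaddabbee')
  12 → (15, 'cbadaddabbee')
  13 → (5, 'ccdeeceaeacbadaddabbee')
  14 → (6, 'cdeeceaeacbadaddabbee')
  15 → (10, 'ceaeacbadaddabbee')
  16 → (21, 'dabbee')
  17 → (18, 'daddabbee')
  18 → (20, 'ddabbee')
  19 → (7, 'deeceaeacbadaddabbee')
  20 → (26, 'e')
  21 → (13, 'eacbadaddabbee')
  22 → (11, 'eaeacbadaddabbee')
  23 → (3, 'ebccdeeceaeacbadaddabbee')
  24 → (9, 'eceaeacbadaddabbee')
  25 → (25, 'ee')
  26 → (8, 'eeceaeacbadaddabbee')

[1, 22, 14, 17, 19, 12, 2, 16, 23, 4, 24, 0, 15, 5, 6, 10, 21, 18, 20, 7, 26, 13, 11, 3, 9, 25, 8]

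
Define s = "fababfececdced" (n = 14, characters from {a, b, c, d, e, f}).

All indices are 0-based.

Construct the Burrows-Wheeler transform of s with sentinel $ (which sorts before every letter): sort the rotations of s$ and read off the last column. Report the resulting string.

rank  rotation         last
    0  $fababfececdced  d
    1  ababfececdced$f  f
    2  abfececdced$fab  b
    3  babfececdced$fa  a
    4  bfececdced$faba  a
    5  cdced$fababfece  e
    6  cecdced$fababfe  e
    7  ced$fababfececd  d
    8  d$fababfececdce  e
    9  dced$fababfecec  c
   10  ecdced$fababfec  c
   11  ececdced$fababf  f
   12  ed$fababfececdc  c
   13  fababfececdced$  $
   14  fececdced$fabab  b

dfbaaeedeccfc$b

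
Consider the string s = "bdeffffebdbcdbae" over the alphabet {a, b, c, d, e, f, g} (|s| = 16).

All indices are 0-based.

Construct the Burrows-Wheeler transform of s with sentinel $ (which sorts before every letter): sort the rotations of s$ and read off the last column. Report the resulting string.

rank  rotation           last
    0  $bdeffffebdbcdbae  e
    1  ae$bdeffffebdbcdb  b
    2  bae$bdeffffebdbcd  d
    3  bcdbae$bdeffffebd  d
    4  bdbcdbae$bdeffffe  e
    5  bdeffffebdbcdbae$  $
    6  cdbae$bdeffffebdb  b
    7  dbae$bdeffffebdbc  c
    8  dbcdbae$bdeffffeb  b
    9  deffffebdbcdbae$b  b
   10  e$bdeffffebdbcdba  a
   11  ebdbcdbae$bdeffff  f
   12  effffebdbcdbae$bd  d
   13  febdbcdbae$bdefff  f
   14  ffebdbcdbae$bdeff  f
   15  fffebdbcdbae$bdef  f
   16  ffffebdbcdbae$bde  e

ebdde$bcbbafdfffe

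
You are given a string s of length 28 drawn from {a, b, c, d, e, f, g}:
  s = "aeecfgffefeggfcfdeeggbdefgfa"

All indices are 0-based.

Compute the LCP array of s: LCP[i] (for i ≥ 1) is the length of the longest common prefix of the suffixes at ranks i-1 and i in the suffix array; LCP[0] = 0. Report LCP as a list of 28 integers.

rank | idx | suffix
   0 |  27 | a
   1 |   0 | aeecfgffefeggfcfdeeggbdefgfa
   2 |  21 | bdefgfa
   3 |  14 | cfdeeggbdefgfa
   4 |   3 | cfgffefeggfcfdeeggbdefgfa
   5 |  16 | deeggbdefgfa
   6 |  22 | defgfa
   7 |   2 | ecfgffefeggfcfdeeggbdefgfa
   8 |   1 | eecfgffefeggfcfdeeggbdefgfa
   9 |  17 | eeggbdefgfa
  10 |   8 | efeggfcfdeeggbdefgfa
  11 |  23 | efgfa
  12 |  18 | eggbdefgfa
  13 |  10 | eggfcfdeeggbdefgfa
  14 |  26 | fa
  15 |  13 | fcfdeeggbdefgfa
  16 |  15 | fdeeggbdefgfa
  17 |   7 | fefeggfcfdeeggbdefgfa
  18 |   9 | feggfcfdeeggbdefgfa
  19 |   6 | ffefeggfcfdeeggbdefgfa
  20 |  24 | fgfa
  21 |   4 | fgffefeggfcfdeeggbdefgfa
  22 |  20 | gbdefgfa
  23 |  25 | gfa
  24 |  12 | gfcfdeeggbdefgfa
  25 |   5 | gffefeggfcfdeeggbdefgfa
  26 |  19 | ggbdefgfa
  27 |  11 | ggfcfdeeggbdefgfa

SA = [27, 0, 21, 14, 3, 16, 22, 2, 1, 17, 8, 23, 18, 10, 26, 13, 15, 7, 9, 6, 24, 4, 20, 25, 12, 5, 19, 11]
i: (SA[i-1],SA[i]) lcp shared
  1: (27,0) 1 'a'
  2: (0,21) 0 ''
  3: (21,14) 0 ''
  4: (14,3) 2 'cf'
  5: (3,16) 0 ''
  6: (16,22) 2 'de'
  7: (22,2) 0 ''
  8: (2,1) 1 'e'
  9: (1,17) 2 'ee'
  10: (17,8) 1 'e'
  11: (8,23) 2 'ef'
  12: (23,18) 1 'e'
  13: (18,10) 3 'egg'
  14: (10,26) 0 ''
  15: (26,13) 1 'f'
  16: (13,15) 1 'f'
  17: (15,7) 1 'f'
  18: (7,9) 2 'fe'
  19: (9,6) 1 'f'
  20: (6,24) 1 'f'
  21: (24,4) 3 'fgf'
  22: (4,20) 0 ''
  23: (20,25) 1 'g'
  24: (25,12) 2 'gf'
  25: (12,5) 2 'gf'
  26: (5,19) 1 'g'
  27: (19,11) 2 'gg'

[0, 1, 0, 0, 2, 0, 2, 0, 1, 2, 1, 2, 1, 3, 0, 1, 1, 1, 2, 1, 1, 3, 0, 1, 2, 2, 1, 2]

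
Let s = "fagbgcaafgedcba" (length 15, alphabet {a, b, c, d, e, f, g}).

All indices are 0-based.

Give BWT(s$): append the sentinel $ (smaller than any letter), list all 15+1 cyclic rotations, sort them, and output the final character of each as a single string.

abcafcggdeg$aabf

rank  rotation          last
    0  $fagbgcaafgedcba  a
    1  a$fagbgcaafgedcb  b
    2  aafgedcba$fagbgc  c
    3  afgedcba$fagbgca  a
    4  agbgcaafgedcba$f  f
    5  ba$fagbgcaafgedc  c
    6  bgcaafgedcba$fag  g
    7  caafgedcba$fagbg  g
    8  cba$fagbgcaafged  d
    9  dcba$fagbgcaafge  e
   10  edcba$fagbgcaafg  g
   11  fagbgcaafgedcba$  $
   12  fgedcba$fagbgcaa  a
   13  gbgcaafgedcba$fa  a
   14  gcaafgedcba$fagb  b
   15  gedcba$fagbgcaaf  f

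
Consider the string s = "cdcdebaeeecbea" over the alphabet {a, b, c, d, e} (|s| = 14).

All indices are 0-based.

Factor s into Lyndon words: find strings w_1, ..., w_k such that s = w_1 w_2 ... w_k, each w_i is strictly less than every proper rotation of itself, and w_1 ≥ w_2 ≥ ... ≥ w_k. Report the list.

emit factor 1: 'cdcde' (i=0, period=5)
emit factor 2: 'b' (i=5, period=1)
emit factor 3: 'aeeecbe' (i=6, period=7)
emit factor 4: 'a' (i=13, period=1)

["cdcde", "b", "aeeecbe", "a"]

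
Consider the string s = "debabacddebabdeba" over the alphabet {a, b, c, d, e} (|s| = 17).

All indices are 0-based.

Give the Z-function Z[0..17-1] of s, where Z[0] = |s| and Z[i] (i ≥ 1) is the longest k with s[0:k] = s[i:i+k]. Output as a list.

Z[0]=17
i=1: i≥r, start 0; Z[1]=0
i=2: i≥r, start 0; Z[2]=0
i=3: i≥r, start 0; Z[3]=0
i=4: i≥r, start 0; Z[4]=0
i=5: i≥r, start 0; Z[5]=0
i=6: i≥r, start 0; Z[6]=0
i=7: i≥r, start 0; Z[7]=1 scan→box=[7,8)
i=8: i≥r, start 0; Z[8]=5 scan→box=[8,13)
i=9: min(r-i=4, Z[1]=0)=0; Z[9]=0
i=10: min(r-i=3, Z[2]=0)=0; Z[10]=0
i=11: min(r-i=2, Z[3]=0)=0; Z[11]=0
i=12: min(r-i=1, Z[4]=0)=0; Z[12]=0
i=13: i≥r, start 0; Z[13]=4 scan→box=[13,17)
i=14: min(r-i=3, Z[1]=0)=0; Z[14]=0
i=15: min(r-i=2, Z[2]=0)=0; Z[15]=0
i=16: min(r-i=1, Z[3]=0)=0; Z[16]=0

[17, 0, 0, 0, 0, 0, 0, 1, 5, 0, 0, 0, 0, 4, 0, 0, 0]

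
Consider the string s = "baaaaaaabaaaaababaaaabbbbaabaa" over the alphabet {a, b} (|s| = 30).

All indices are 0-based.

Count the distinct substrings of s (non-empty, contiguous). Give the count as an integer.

sorted suffixes:
  #0 SA[0]=29  'a'
  #1 SA[1]=28  'aa'
  #2 SA[2]=1  'aaaaaaabaaaaababaaaabbbbaabaa'
  #3 SA[3]=2  'aaaaaabaaaaababaaaabbbbaabaa'
  #4 SA[4]=3  'aaaaabaaaaababaaaabbbbaabaa'
  #5 SA[5]=9  'aaaaababaaaabbbbaabaa'
  #6 SA[6]=4  'aaaabaaaaababaaaabbbbaabaa'
  #7 SA[7]=10  'aaaababaaaabbbbaabaa'
  #8 SA[8]=17  'aaaabbbbaabaa'
  #9 SA[9]=5  'aaabaaaaababaaaabbbbaabaa'
  #10 SA[10]=11  'aaababaaaabbbbaabaa'
  #11 SA[11]=18  'aaabbbbaabaa'
  #12 SA[12]=25  'aabaa'
  #13 SA[13]=6  'aabaaaaababaaaabbbbaabaa'
  #14 SA[14]=12  'aababaaaabbbbaabaa'
  #15 SA[15]=19  'aabbbbaabaa'
  #16 SA[16]=26  'abaa'
  #17 SA[17]=7  'abaaaaababaaaabbbbaabaa'
  #18 SA[18]=15  'abaaaabbbbaabaa'
  #19 SA[19]=13  'ababaaaabbbbaabaa'
  #20 SA[20]=20  'abbbbaabaa'
  #21 SA[21]=27  'baa'
  #22 SA[22]=0  'baaaaaaabaaaaababaaaabbbbaabaa'
  #23 SA[23]=8  'baaaaababaaaabbbbaabaa'
  #24 SA[24]=16  'baaaabbbbaabaa'
  #25 SA[25]=24  'baabaa'
  #26 SA[26]=14  'babaaaabbbbaabaa'
  #27 SA[27]=23  'bbaabaa'
  #28 SA[28]=22  'bbbaabaa'
  #29 SA[29]=21  'bbbbaabaa'

SA = [29, 28, 1, 2, 3, 9, 4, 10, 17, 5, 11, 18, 25, 6, 12, 19, 26, 7, 15, 13, 20, 27, 0, 8, 16, 24, 14, 23, 22, 21]
[i] adj suffixes → lcp
  [1] 29/28 → 1 ('a')
  [2] 28/1 → 2 ('aa')
  [3] 1/2 → 6 ('aaaaaa')
  [4] 2/3 → 5 ('aaaaa')
  [5] 3/9 → 7 ('aaaaaba')
  [6] 9/4 → 4 ('aaaa')
  [7] 4/10 → 6 ('aaaaba')
  [8] 10/17 → 5 ('aaaab')
  [9] 17/5 → 3 ('aaa')
  [10] 5/11 → 5 ('aaaba')
  [11] 11/18 → 4 ('aaab')
  [12] 18/25 → 2 ('aa')
  [13] 25/6 → 5 ('aabaa')
  [14] 6/12 → 4 ('aaba')
  [15] 12/19 → 3 ('aab')
  [16] 19/26 → 1 ('a')
  [17] 26/7 → 4 ('abaa')
  [18] 7/15 → 6 ('abaaaa')
  [19] 15/13 → 3 ('aba')
  [20] 13/20 → 2 ('ab')
  [21] 20/27 → 0 ('')
  [22] 27/0 → 3 ('baa')
  [23] 0/8 → 6 ('baaaaa')
  [24] 8/16 → 5 ('baaaa')
  [25] 16/24 → 3 ('baa')
  [26] 24/14 → 2 ('ba')
  [27] 14/23 → 1 ('b')
  [28] 23/22 → 2 ('bb')
  [29] 22/21 → 3 ('bbb')

n(n+1)/2 = 30·31/2 = 465
Σ LCP = 0 + 1 + 2 + 6 + 5 + 7 + 4 + 6 + 5 + 3 + 5 + 4 + 2 + 5 + 4 + 3 + 1 + 4 + 6 + 3 + 2 + 0 + 3 + 6 + 5 + 3 + 2 + 1 + 2 + 3 = 103
distinct = 465 − 103 = 362

362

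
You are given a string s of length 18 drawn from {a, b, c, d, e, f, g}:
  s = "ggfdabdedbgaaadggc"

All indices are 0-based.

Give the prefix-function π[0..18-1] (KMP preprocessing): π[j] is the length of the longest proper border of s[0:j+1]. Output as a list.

π[0] = 0
j=1 s[j]='g': π[1]=1 (border 'g')
j=2 s[j]='f': k: 1→0; π[2]=0 (border '')
j=3 s[j]='d': π[3]=0 (border '')
j=4 s[j]='a': π[4]=0 (border '')
j=5 s[j]='b': π[5]=0 (border '')
j=6 s[j]='d': π[6]=0 (border '')
j=7 s[j]='e': π[7]=0 (border '')
j=8 s[j]='d': π[8]=0 (border '')
j=9 s[j]='b': π[9]=0 (border '')
j=10 s[j]='g': π[10]=1 (border 'g')
j=11 s[j]='a': k: 1→0; π[11]=0 (border '')
j=12 s[j]='a': π[12]=0 (border '')
j=13 s[j]='a': π[13]=0 (border '')
j=14 s[j]='d': π[14]=0 (border '')
j=15 s[j]='g': π[15]=1 (border 'g')
j=16 s[j]='g': π[16]=2 (border 'gg')
j=17 s[j]='c': k: 2→1→0; π[17]=0 (border '')

[0, 1, 0, 0, 0, 0, 0, 0, 0, 0, 1, 0, 0, 0, 0, 1, 2, 0]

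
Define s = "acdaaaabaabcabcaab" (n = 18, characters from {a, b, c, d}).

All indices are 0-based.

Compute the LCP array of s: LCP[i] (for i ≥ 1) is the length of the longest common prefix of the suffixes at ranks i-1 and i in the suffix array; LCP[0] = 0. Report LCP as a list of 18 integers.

rank→(start, suffix):
  0 → (3, 'aaaabaabcabcaab')
  1 → (4, 'aaabaabcabcaab')
  2 → (15, 'aab')
  3 → (5, 'aabaabcabcaab')
  4 → (8, 'aabcabcaab')
  5 → (16, 'ab')
  6 → (6, 'abaabcabcaab')
  7 → (12, 'abcaab')
  8 → (9, 'abcabcaab')
  9 → (0, 'acdaaaabaabcabcaab')
  10 → (17, 'b')
  11 → (7, 'baabcabcaab')
  12 → (13, 'bcaab')
  13 → (10, 'bcabcaab')
  14 → (14, 'caab')
  15 → (11, 'cabcaab')
  16 → (1, 'cdaaaabaabcabcaab')
  17 → (2, 'daaaabaabcabcaab')

SA = [3, 4, 15, 5, 8, 16, 6, 12, 9, 0, 17, 7, 13, 10, 14, 11, 1, 2]
rank  pair      lcp
   1  s[3:],s[4:]  3  'aaa'
   2  s[4:],s[15:]  2  'aa'
   3  s[15:],s[5:]  3  'aab'
   4  s[5:],s[8:]  3  'aab'
   5  s[8:],s[16:]  1  'a'
   6  s[16:],s[6:]  2  'ab'
   7  s[6:],s[12:]  2  'ab'
   8  s[12:],s[9:]  4  'abca'
   9  s[9:],s[0:]  1  'a'
  10  s[0:],s[17:]  0  ''
  11  s[17:],s[7:]  1  'b'
  12  s[7:],s[13:]  1  'b'
  13  s[13:],s[10:]  3  'bca'
  14  s[10:],s[14:]  0  ''
  15  s[14:],s[11:]  2  'ca'
  16  s[11:],s[1:]  1  'c'
  17  s[1:],s[2:]  0  ''

[0, 3, 2, 3, 3, 1, 2, 2, 4, 1, 0, 1, 1, 3, 0, 2, 1, 0]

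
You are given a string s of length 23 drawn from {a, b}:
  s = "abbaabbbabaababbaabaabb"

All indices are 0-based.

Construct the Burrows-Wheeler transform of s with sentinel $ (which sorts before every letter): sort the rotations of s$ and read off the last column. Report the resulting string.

rank  rotation                  last
    0  $abbaabbbabaababbaabaabb  b
    1  aabaabb$abbaabbbabaababb  b
    2  aababbaabaabb$abbaabbbab  b
    3  aabb$abbaabbbabaababbaab  b
    4  aabbbabaababbaabaabb$abb  b
    5  abaababbaabaabb$abbaabbb  b
    6  abaabb$abbaabbbabaababba  a
    7  ababbaabaabb$abbaabbbaba  a
    8  abb$abbaabbbabaababbaaba  a
    9  abbaabaabb$abbaabbbabaab  b
   10  abbaabbbabaababbaabaabb$  $
   11  abbbabaababbaabaabb$abba  a
   12  b$abbaabbbabaababbaabaab  b
   13  baabaabb$abbaabbbabaabab  b
   14  baababbaabaabb$abbaabbba  a
   15  baabb$abbaabbbabaababbaa  a
   16  baabbbabaababbaabaabb$ab  b
   17  babaababbaabaabb$abbaabb  b
   18  babbaabaabb$abbaabbbabaa  a
   19  bb$abbaabbbabaababbaabaa  a
   20  bbaabaabb$abbaabbbabaaba  a
   21  bbaabbbabaababbaabaabb$a  a
   22  bbabaababbaabaabb$abbaab  b
   23  bbbabaababbaabaabb$abbaa  a

bbbbbbaaab$abbaabbaaaaba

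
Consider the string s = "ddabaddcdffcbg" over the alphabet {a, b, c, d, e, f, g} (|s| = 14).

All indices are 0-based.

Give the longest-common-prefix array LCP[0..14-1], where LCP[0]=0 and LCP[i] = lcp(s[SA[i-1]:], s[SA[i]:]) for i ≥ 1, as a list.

[0, 1, 0, 1, 0, 1, 0, 1, 1, 2, 1, 0, 1, 0]

rank→(start, suffix):
  0 → (2, 'abaddcdffcbg')
  1 → (4, 'addcdffcbg')
  2 → (3, 'baddcdffcbg')
  3 → (12, 'bg')
  4 → (11, 'cbg')
  5 → (7, 'cdffcbg')
  6 → (1, 'dabaddcdffcbg')
  7 → (6, 'dcdffcbg')
  8 → (0, 'ddabaddcdffcbg')
  9 → (5, 'ddcdffcbg')
  10 → (8, 'dffcbg')
  11 → (10, 'fcbg')
  12 → (9, 'ffcbg')
  13 → (13, 'g')

SA = [2, 4, 3, 12, 11, 7, 1, 6, 0, 5, 8, 10, 9, 13]
[i] adj suffixes → lcp
  [1] 2/4 → 1 ('a')
  [2] 4/3 → 0 ('')
  [3] 3/12 → 1 ('b')
  [4] 12/11 → 0 ('')
  [5] 11/7 → 1 ('c')
  [6] 7/1 → 0 ('')
  [7] 1/6 → 1 ('d')
  [8] 6/0 → 1 ('d')
  [9] 0/5 → 2 ('dd')
  [10] 5/8 → 1 ('d')
  [11] 8/10 → 0 ('')
  [12] 10/9 → 1 ('f')
  [13] 9/13 → 0 ('')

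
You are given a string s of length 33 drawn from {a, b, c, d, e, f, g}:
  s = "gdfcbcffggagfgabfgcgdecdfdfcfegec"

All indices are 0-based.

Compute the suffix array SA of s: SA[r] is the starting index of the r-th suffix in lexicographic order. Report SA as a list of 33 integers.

[14, 10, 4, 15, 32, 3, 22, 27, 5, 18, 20, 1, 25, 23, 31, 21, 29, 2, 26, 24, 28, 6, 12, 16, 7, 13, 9, 17, 19, 0, 30, 11, 8]

rank→(start, suffix):
  0 → (14, 'abfgcgdecdfdfcfegec')
  1 → (10, 'agfgabfgcgdecdfdfcfegec')
  2 → (4, 'bcffggagfgabfgcgdecdfdfcfegec')
  3 → (15, 'bfgcgdecdfdfcfegec')
  4 → (32, 'c')
  5 → (3, 'cbcffggagfgabfgcgdecdfdfcfegec')
  6 → (22, 'cdfdfcfegec')
  7 → (27, 'cfegec')
  8 → (5, 'cffggagfgabfgcgdecdfdfcfegec')
  9 → (18, 'cgdecdfdfcfegec')
  10 → (20, 'decdfdfcfegec')
  11 → (1, 'dfcbcffggagfgabfgcgdecdfdfcfegec')
  12 → (25, 'dfcfegec')
  13 → (23, 'dfdfcfegec')
  14 → (31, 'ec')
  15 → (21, 'ecdfdfcfegec')
  16 → (29, 'egec')
  17 → (2, 'fcbcffggagfgabfgcgdecdfdfcfegec')
  18 → (26, 'fcfegec')
  19 → (24, 'fdfcfegec')
  20 → (28, 'fegec')
  21 → (6, 'ffggagfgabfgcgdecdfdfcfegec')
  22 → (12, 'fgabfgcgdecdfdfcfegec')
  23 → (16, 'fgcgdecdfdfcfegec')
  24 → (7, 'fggagfgabfgcgdecdfdfcfegec')
  25 → (13, 'gabfgcgdecdfdfcfegec')
  26 → (9, 'gagfgabfgcgdecdfdfcfegec')
  27 → (17, 'gcgdecdfdfcfegec')
  28 → (19, 'gdecdfdfcfegec')
  29 → (0, 'gdfcbcffggagfgabfgcgdecdfdfcfegec')
  30 → (30, 'gec')
  31 → (11, 'gfgabfgcgdecdfdfcfegec')
  32 → (8, 'ggagfgabfgcgdecdfdfcfegec')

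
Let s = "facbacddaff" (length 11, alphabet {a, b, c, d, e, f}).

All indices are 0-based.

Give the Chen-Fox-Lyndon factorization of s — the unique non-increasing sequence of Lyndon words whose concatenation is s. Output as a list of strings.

["f", "acbacddaff"]

emit factor 1: 'f' (i=0, period=1)
emit factor 2: 'acbacddaff' (i=1, period=10)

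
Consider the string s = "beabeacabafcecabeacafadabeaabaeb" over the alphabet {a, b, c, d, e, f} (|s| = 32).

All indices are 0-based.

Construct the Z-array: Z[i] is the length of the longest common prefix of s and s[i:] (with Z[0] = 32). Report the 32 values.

Z[0]=32
i=1: outside box; Z[1]=0
i=2: outside box; Z[2]=0
i=3: outside box; Z[3]=3 scan→box=[3,6)
i=4: min(r-i=2, Z[1]=0)=0; Z[4]=0
i=5: min(r-i=1, Z[2]=0)=0; Z[5]=0
i=6: outside box; Z[6]=0
i=7: outside box; Z[7]=0
i=8: outside box; Z[8]=1 scan→box=[8,9)
i=9: outside box; Z[9]=0
i=10: outside box; Z[10]=0
i=11: outside box; Z[11]=0
i=12: outside box; Z[12]=0
i=13: outside box; Z[13]=0
i=14: outside box; Z[14]=0
i=15: outside box; Z[15]=3 scan→box=[15,18)
i=16: min(r-i=2, Z[1]=0)=0; Z[16]=0
i=17: min(r-i=1, Z[2]=0)=0; Z[17]=0
i=18: outside box; Z[18]=0
i=19: outside box; Z[19]=0
i=20: outside box; Z[20]=0
i=21: outside box; Z[21]=0
i=22: outside box; Z[22]=0
i=23: outside box; Z[23]=0
i=24: outside box; Z[24]=3 scan→box=[24,27)
i=25: min(r-i=2, Z[1]=0)=0; Z[25]=0
i=26: min(r-i=1, Z[2]=0)=0; Z[26]=0
i=27: outside box; Z[27]=0
i=28: outside box; Z[28]=1 scan→box=[28,29)
i=29: outside box; Z[29]=0
i=30: outside box; Z[30]=0
i=31: outside box; Z[31]=1 scan→box=[31,32)

[32, 0, 0, 3, 0, 0, 0, 0, 1, 0, 0, 0, 0, 0, 0, 3, 0, 0, 0, 0, 0, 0, 0, 0, 3, 0, 0, 0, 1, 0, 0, 1]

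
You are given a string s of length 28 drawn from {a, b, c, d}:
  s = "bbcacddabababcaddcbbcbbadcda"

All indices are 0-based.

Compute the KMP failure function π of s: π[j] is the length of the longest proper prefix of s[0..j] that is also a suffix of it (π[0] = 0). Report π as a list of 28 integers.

[0, 1, 0, 0, 0, 0, 0, 0, 1, 0, 1, 0, 1, 0, 0, 0, 0, 0, 1, 2, 3, 1, 2, 0, 0, 0, 0, 0]

π[0] = 0
j=1 s[j]='b': π[1]=1 (border 'b')
j=2 s[j]='c': k: 1→0; π[2]=0 (border '')
j=3 s[j]='a': π[3]=0 (border '')
j=4 s[j]='c': π[4]=0 (border '')
j=5 s[j]='d': π[5]=0 (border '')
j=6 s[j]='d': π[6]=0 (border '')
j=7 s[j]='a': π[7]=0 (border '')
j=8 s[j]='b': π[8]=1 (border 'b')
j=9 s[j]='a': k: 1→0; π[9]=0 (border '')
j=10 s[j]='b': π[10]=1 (border 'b')
j=11 s[j]='a': k: 1→0; π[11]=0 (border '')
j=12 s[j]='b': π[12]=1 (border 'b')
j=13 s[j]='c': k: 1→0; π[13]=0 (border '')
j=14 s[j]='a': π[14]=0 (border '')
j=15 s[j]='d': π[15]=0 (border '')
j=16 s[j]='d': π[16]=0 (border '')
j=17 s[j]='c': π[17]=0 (border '')
j=18 s[j]='b': π[18]=1 (border 'b')
j=19 s[j]='b': π[19]=2 (border 'bb')
j=20 s[j]='c': π[20]=3 (border 'bbc')
j=21 s[j]='b': k: 3→0; π[21]=1 (border 'b')
j=22 s[j]='b': π[22]=2 (border 'bb')
j=23 s[j]='a': k: 2→1→0; π[23]=0 (border '')
j=24 s[j]='d': π[24]=0 (border '')
j=25 s[j]='c': π[25]=0 (border '')
j=26 s[j]='d': π[26]=0 (border '')
j=27 s[j]='a': π[27]=0 (border '')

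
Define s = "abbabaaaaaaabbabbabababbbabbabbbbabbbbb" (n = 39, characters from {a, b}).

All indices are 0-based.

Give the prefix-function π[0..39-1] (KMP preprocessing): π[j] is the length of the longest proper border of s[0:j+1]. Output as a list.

[0, 0, 0, 1, 2, 1, 1, 1, 1, 1, 1, 1, 2, 3, 4, 5, 3, 4, 5, 6, 2, 1, 2, 3, 0, 1, 2, 3, 4, 5, 3, 0, 0, 1, 2, 3, 0, 0, 0]

π[0] = 0
j=1 s[j]='b': π[1]=0 (border '')
j=2 s[j]='b': π[2]=0 (border '')
j=3 s[j]='a': π[3]=1 (border 'a')
j=4 s[j]='b': π[4]=2 (border 'ab')
j=5 s[j]='a': k: 2→0; π[5]=1 (border 'a')
j=6 s[j]='a': k: 1→0; π[6]=1 (border 'a')
j=7 s[j]='a': k: 1→0; π[7]=1 (border 'a')
j=8 s[j]='a': k: 1→0; π[8]=1 (border 'a')
j=9 s[j]='a': k: 1→0; π[9]=1 (border 'a')
j=10 s[j]='a': k: 1→0; π[10]=1 (border 'a')
j=11 s[j]='a': k: 1→0; π[11]=1 (border 'a')
j=12 s[j]='b': π[12]=2 (border 'ab')
j=13 s[j]='b': π[13]=3 (border 'abb')
j=14 s[j]='a': π[14]=4 (border 'abba')
j=15 s[j]='b': π[15]=5 (border 'abbab')
j=16 s[j]='b': k: 5→2; π[16]=3 (border 'abb')
j=17 s[j]='a': π[17]=4 (border 'abba')
j=18 s[j]='b': π[18]=5 (border 'abbab')
j=19 s[j]='a': π[19]=6 (border 'abbaba')
j=20 s[j]='b': k: 6→1; π[20]=2 (border 'ab')
j=21 s[j]='a': k: 2→0; π[21]=1 (border 'a')
j=22 s[j]='b': π[22]=2 (border 'ab')
j=23 s[j]='b': π[23]=3 (border 'abb')
j=24 s[j]='b': k: 3→0; π[24]=0 (border '')
j=25 s[j]='a': π[25]=1 (border 'a')
j=26 s[j]='b': π[26]=2 (border 'ab')
j=27 s[j]='b': π[27]=3 (border 'abb')
j=28 s[j]='a': π[28]=4 (border 'abba')
j=29 s[j]='b': π[29]=5 (border 'abbab')
j=30 s[j]='b': k: 5→2; π[30]=3 (border 'abb')
j=31 s[j]='b': k: 3→0; π[31]=0 (border '')
j=32 s[j]='b': π[32]=0 (border '')
j=33 s[j]='a': π[33]=1 (border 'a')
j=34 s[j]='b': π[34]=2 (border 'ab')
j=35 s[j]='b': π[35]=3 (border 'abb')
j=36 s[j]='b': k: 3→0; π[36]=0 (border '')
j=37 s[j]='b': π[37]=0 (border '')
j=38 s[j]='b': π[38]=0 (border '')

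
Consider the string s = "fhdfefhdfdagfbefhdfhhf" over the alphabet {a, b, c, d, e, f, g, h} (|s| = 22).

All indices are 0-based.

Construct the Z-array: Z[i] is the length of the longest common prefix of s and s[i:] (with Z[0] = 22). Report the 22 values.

Z[0]=22
i=1: i≥r, start 0; Z[1]=0
i=2: i≥r, start 0; Z[2]=0
i=3: i≥r, start 0; Z[3]=1 scan→box=[3,4)
i=4: i≥r, start 0; Z[4]=0
i=5: i≥r, start 0; Z[5]=4 scan→box=[5,9)
i=6: min(r-i=3, Z[1]=0)=0; Z[6]=0
i=7: min(r-i=2, Z[2]=0)=0; Z[7]=0
i=8: min(r-i=1, Z[3]=1)=1; Z[8]=1
i=9: i≥r, start 0; Z[9]=0
i=10: i≥r, start 0; Z[10]=0
i=11: i≥r, start 0; Z[11]=0
i=12: i≥r, start 0; Z[12]=1 scan→box=[12,13)
i=13: i≥r, start 0; Z[13]=0
i=14: i≥r, start 0; Z[14]=0
i=15: i≥r, start 0; Z[15]=4 scan→box=[15,19)
i=16: min(r-i=3, Z[1]=0)=0; Z[16]=0
i=17: min(r-i=2, Z[2]=0)=0; Z[17]=0
i=18: min(r-i=1, Z[3]=1)=1; Z[18]=2 scan→box=[18,20)
i=19: min(r-i=1, Z[1]=0)=0; Z[19]=0
i=20: i≥r, start 0; Z[20]=0
i=21: i≥r, start 0; Z[21]=1 scan→box=[21,22)

[22, 0, 0, 1, 0, 4, 0, 0, 1, 0, 0, 0, 1, 0, 0, 4, 0, 0, 2, 0, 0, 1]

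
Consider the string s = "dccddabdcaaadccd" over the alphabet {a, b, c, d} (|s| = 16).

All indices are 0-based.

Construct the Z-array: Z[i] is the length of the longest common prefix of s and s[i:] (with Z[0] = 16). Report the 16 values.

Z[0]=16
i=1: outside box; Z[1]=0
i=2: outside box; Z[2]=0
i=3: outside box; Z[3]=1 scan→box=[3,4)
i=4: outside box; Z[4]=1 scan→box=[4,5)
i=5: outside box; Z[5]=0
i=6: outside box; Z[6]=0
i=7: outside box; Z[7]=2 scan→box=[7,9)
i=8: min(r-i=1, Z[1]=0)=0; Z[8]=0
i=9: outside box; Z[9]=0
i=10: outside box; Z[10]=0
i=11: outside box; Z[11]=0
i=12: outside box; Z[12]=4 scan→box=[12,16)
i=13: min(r-i=3, Z[1]=0)=0; Z[13]=0
i=14: min(r-i=2, Z[2]=0)=0; Z[14]=0
i=15: min(r-i=1, Z[3]=1)=1; Z[15]=1

[16, 0, 0, 1, 1, 0, 0, 2, 0, 0, 0, 0, 4, 0, 0, 1]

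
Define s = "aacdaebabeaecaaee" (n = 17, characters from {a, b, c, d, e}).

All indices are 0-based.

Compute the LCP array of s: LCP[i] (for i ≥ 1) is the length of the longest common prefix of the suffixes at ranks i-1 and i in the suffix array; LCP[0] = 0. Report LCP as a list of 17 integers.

rank | idx | suffix
   0 |   0 | aacdaebabeaecaaee
   1 |  13 | aaee
   2 |   7 | abeaecaaee
   3 |   1 | acdaebabeaecaaee
   4 |   4 | aebabeaecaaee
   5 |  10 | aecaaee
   6 |  14 | aee
   7 |   6 | babeaecaaee
   8 |   8 | beaecaaee
   9 |  12 | caaee
  10 |   2 | cdaebabeaecaaee
  11 |   3 | daebabeaecaaee
  12 |  16 | e
  13 |   9 | eaecaaee
  14 |   5 | ebabeaecaaee
  15 |  11 | ecaaee
  16 |  15 | ee

SA = [0, 13, 7, 1, 4, 10, 14, 6, 8, 12, 2, 3, 16, 9, 5, 11, 15]
rank  pair      lcp
   1  s[0:],s[13:]  2  'aa'
   2  s[13:],s[7:]  1  'a'
   3  s[7:],s[1:]  1  'a'
   4  s[1:],s[4:]  1  'a'
   5  s[4:],s[10:]  2  'ae'
   6  s[10:],s[14:]  2  'ae'
   7  s[14:],s[6:]  0  ''
   8  s[6:],s[8:]  1  'b'
   9  s[8:],s[12:]  0  ''
  10  s[12:],s[2:]  1  'c'
  11  s[2:],s[3:]  0  ''
  12  s[3:],s[16:]  0  ''
  13  s[16:],s[9:]  1  'e'
  14  s[9:],s[5:]  1  'e'
  15  s[5:],s[11:]  1  'e'
  16  s[11:],s[15:]  1  'e'

[0, 2, 1, 1, 1, 2, 2, 0, 1, 0, 1, 0, 0, 1, 1, 1, 1]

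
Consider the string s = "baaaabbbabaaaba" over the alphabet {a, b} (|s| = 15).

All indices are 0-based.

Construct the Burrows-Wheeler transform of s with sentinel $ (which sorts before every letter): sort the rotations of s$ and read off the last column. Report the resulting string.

rank  rotation          last
    0  $baaaabbbabaaaba  a
    1  a$baaaabbbabaaab  b
    2  aaaabbbabaaaba$b  b
    3  aaaba$baaaabbbab  b
    4  aaabbbabaaaba$ba  a
    5  aaba$baaaabbbaba  a
    6  aabbbabaaaba$baa  a
    7  aba$baaaabbbabaa  a
    8  abaaaba$baaaabbb  b
    9  abbbabaaaba$baaa  a
   10  ba$baaaabbbabaaa  a
   11  baaaabbbabaaaba$  $
   12  baaaba$baaaabbba  a
   13  babaaaba$baaaabb  b
   14  bbabaaaba$baaaab  b
   15  bbbabaaaba$baaaa  a

abbbaaaabaa$abba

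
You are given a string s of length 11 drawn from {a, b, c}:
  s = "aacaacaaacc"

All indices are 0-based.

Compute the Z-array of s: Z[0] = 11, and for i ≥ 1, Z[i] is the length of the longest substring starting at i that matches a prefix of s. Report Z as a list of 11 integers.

[11, 1, 0, 5, 1, 0, 2, 3, 1, 0, 0]

Z[0]=11
i=1: fresh scan; Z[1]=1 grow→box=[1,2)
i=2: fresh scan; Z[2]=0
i=3: fresh scan; Z[3]=5 grow→box=[3,8)
i=4: min(r-i=4, Z[1]=1)=1; Z[4]=1
i=5: min(r-i=3, Z[2]=0)=0; Z[5]=0
i=6: min(r-i=2, Z[3]=5)=2; Z[6]=2
i=7: min(r-i=1, Z[4]=1)=1; Z[7]=3 grow→box=[7,10)
i=8: min(r-i=2, Z[1]=1)=1; Z[8]=1
i=9: min(r-i=1, Z[2]=0)=0; Z[9]=0
i=10: fresh scan; Z[10]=0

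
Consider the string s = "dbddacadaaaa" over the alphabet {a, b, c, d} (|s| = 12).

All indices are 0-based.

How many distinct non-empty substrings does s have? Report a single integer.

rank→(start, suffix):
  0 → (11, 'a')
  1 → (10, 'aa')
  2 → (9, 'aaa')
  3 → (8, 'aaaa')
  4 → (4, 'acadaaaa')
  5 → (6, 'adaaaa')
  6 → (1, 'bddacadaaaa')
  7 → (5, 'cadaaaa')
  8 → (7, 'daaaa')
  9 → (3, 'dacadaaaa')
  10 → (0, 'dbddacadaaaa')
  11 → (2, 'ddacadaaaa')

SA = [11, 10, 9, 8, 4, 6, 1, 5, 7, 3, 0, 2]
[i] adj suffixes → lcp
  [1] 11/10 → 1 ('a')
  [2] 10/9 → 2 ('aa')
  [3] 9/8 → 3 ('aaa')
  [4] 8/4 → 1 ('a')
  [5] 4/6 → 1 ('a')
  [6] 6/1 → 0 ('')
  [7] 1/5 → 0 ('')
  [8] 5/7 → 0 ('')
  [9] 7/3 → 2 ('da')
  [10] 3/0 → 1 ('d')
  [11] 0/2 → 1 ('d')

n(n+1)/2 = 12·13/2 = 78
Σ LCP = 0 + 1 + 2 + 3 + 1 + 1 + 0 + 0 + 0 + 2 + 1 + 1 = 12
distinct = 78 − 12 = 66

66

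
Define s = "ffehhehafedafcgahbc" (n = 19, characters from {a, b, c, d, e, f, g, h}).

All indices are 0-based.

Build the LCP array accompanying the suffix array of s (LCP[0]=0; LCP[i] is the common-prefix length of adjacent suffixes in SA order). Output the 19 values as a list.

[0, 2, 1, 0, 0, 1, 0, 0, 1, 2, 0, 1, 2, 1, 0, 0, 1, 1, 1]

rank→(start, suffix):
  0 → (11, 'afcgahbc')
  1 → (7, 'afedafcgahbc')
  2 → (15, 'ahbc')
  3 → (17, 'bc')
  4 → (18, 'c')
  5 → (13, 'cgahbc')
  6 → (10, 'dafcgahbc')
  7 → (9, 'edafcgahbc')
  8 → (5, 'ehafedafcgahbc')
  9 → (2, 'ehhehafedafcgahbc')
  10 → (12, 'fcgahbc')
  11 → (8, 'fedafcgahbc')
  12 → (1, 'fehhehafedafcgahbc')
  13 → (0, 'ffehhehafedafcgahbc')
  14 → (14, 'gahbc')
  15 → (6, 'hafedafcgahbc')
  16 → (16, 'hbc')
  17 → (4, 'hehafedafcgahbc')
  18 → (3, 'hhehafedafcgahbc')

SA = [11, 7, 15, 17, 18, 13, 10, 9, 5, 2, 12, 8, 1, 0, 14, 6, 16, 4, 3]
i: (SA[i-1],SA[i]) lcp shared
  1: (11,7) 2 'af'
  2: (7,15) 1 'a'
  3: (15,17) 0 ''
  4: (17,18) 0 ''
  5: (18,13) 1 'c'
  6: (13,10) 0 ''
  7: (10,9) 0 ''
  8: (9,5) 1 'e'
  9: (5,2) 2 'eh'
  10: (2,12) 0 ''
  11: (12,8) 1 'f'
  12: (8,1) 2 'fe'
  13: (1,0) 1 'f'
  14: (0,14) 0 ''
  15: (14,6) 0 ''
  16: (6,16) 1 'h'
  17: (16,4) 1 'h'
  18: (4,3) 1 'h'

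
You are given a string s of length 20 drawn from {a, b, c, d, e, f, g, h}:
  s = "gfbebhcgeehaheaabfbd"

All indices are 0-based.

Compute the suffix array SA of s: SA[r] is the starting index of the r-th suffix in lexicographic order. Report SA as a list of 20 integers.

[14, 15, 11, 18, 2, 16, 4, 6, 19, 13, 3, 8, 9, 17, 1, 7, 0, 10, 5, 12]

rank | idx | suffix
   0 |  14 | aabfbd
   1 |  15 | abfbd
   2 |  11 | aheaabfbd
   3 |  18 | bd
   4 |   2 | bebhcgeehaheaabfbd
   5 |  16 | bfbd
   6 |   4 | bhcgeehaheaabfbd
   7 |   6 | cgeehaheaabfbd
   8 |  19 | d
   9 |  13 | eaabfbd
  10 |   3 | ebhcgeehaheaabfbd
  11 |   8 | eehaheaabfbd
  12 |   9 | ehaheaabfbd
  13 |  17 | fbd
  14 |   1 | fbebhcgeehaheaabfbd
  15 |   7 | geehaheaabfbd
  16 |   0 | gfbebhcgeehaheaabfbd
  17 |  10 | haheaabfbd
  18 |   5 | hcgeehaheaabfbd
  19 |  12 | heaabfbd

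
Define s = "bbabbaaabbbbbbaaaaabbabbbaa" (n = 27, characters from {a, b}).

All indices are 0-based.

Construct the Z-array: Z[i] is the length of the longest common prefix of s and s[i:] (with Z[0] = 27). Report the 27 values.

[27, 1, 0, 3, 1, 0, 0, 0, 2, 2, 2, 2, 3, 1, 0, 0, 0, 0, 0, 5, 1, 0, 2, 3, 1, 0, 0]

Z[0]=27
i=1: i≥r, start 0; Z[1]=1 extend→box=[1,2)
i=2: i≥r, start 0; Z[2]=0
i=3: i≥r, start 0; Z[3]=3 extend→box=[3,6)
i=4: min(r-i=2, Z[1]=1)=1; Z[4]=1
i=5: min(r-i=1, Z[2]=0)=0; Z[5]=0
i=6: i≥r, start 0; Z[6]=0
i=7: i≥r, start 0; Z[7]=0
i=8: i≥r, start 0; Z[8]=2 extend→box=[8,10)
i=9: min(r-i=1, Z[1]=1)=1; Z[9]=2 extend→box=[9,11)
i=10: min(r-i=1, Z[1]=1)=1; Z[10]=2 extend→box=[10,12)
i=11: min(r-i=1, Z[1]=1)=1; Z[11]=2 extend→box=[11,13)
i=12: min(r-i=1, Z[1]=1)=1; Z[12]=3 extend→box=[12,15)
i=13: min(r-i=2, Z[1]=1)=1; Z[13]=1
i=14: min(r-i=1, Z[2]=0)=0; Z[14]=0
i=15: i≥r, start 0; Z[15]=0
i=16: i≥r, start 0; Z[16]=0
i=17: i≥r, start 0; Z[17]=0
i=18: i≥r, start 0; Z[18]=0
i=19: i≥r, start 0; Z[19]=5 extend→box=[19,24)
i=20: min(r-i=4, Z[1]=1)=1; Z[20]=1
i=21: min(r-i=3, Z[2]=0)=0; Z[21]=0
i=22: min(r-i=2, Z[3]=3)=2; Z[22]=2
i=23: min(r-i=1, Z[4]=1)=1; Z[23]=3 extend→box=[23,26)
i=24: min(r-i=2, Z[1]=1)=1; Z[24]=1
i=25: min(r-i=1, Z[2]=0)=0; Z[25]=0
i=26: i≥r, start 0; Z[26]=0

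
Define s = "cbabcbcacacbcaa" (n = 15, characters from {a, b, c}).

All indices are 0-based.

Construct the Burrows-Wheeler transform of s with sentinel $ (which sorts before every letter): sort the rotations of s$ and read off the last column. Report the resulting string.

aacbcccccabba$ab

rank  rotation          last
    0  $cbabcbcacacbcaa  a
    1  a$cbabcbcacacbca  a
    2  aa$cbabcbcacacbc  c
    3  abcbcacacbcaa$cb  b
    4  acacbcaa$cbabcbc  c
    5  acbcaa$cbabcbcac  c
    6  babcbcacacbcaa$c  c
    7  bcaa$cbabcbcacac  c
    8  bcacacbcaa$cbabc  c
    9  bcbcacacbcaa$cba  a
   10  caa$cbabcbcacacb  b
   11  cacacbcaa$cbabcb  b
   12  cacbcaa$cbabcbca  a
   13  cbabcbcacacbcaa$  $
   14  cbcaa$cbabcbcaca  a
   15  cbcacacbcaa$cbab  b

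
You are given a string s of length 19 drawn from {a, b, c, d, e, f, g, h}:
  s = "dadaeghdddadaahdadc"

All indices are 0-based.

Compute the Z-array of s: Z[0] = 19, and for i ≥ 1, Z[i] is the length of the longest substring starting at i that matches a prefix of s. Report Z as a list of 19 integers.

Z[0]=19
i=1: i≥r, start 0; Z[1]=0
i=2: i≥r, start 0; Z[2]=2 extend→box=[2,4)
i=3: min(r-i=1, Z[1]=0)=0; Z[3]=0
i=4: i≥r, start 0; Z[4]=0
i=5: i≥r, start 0; Z[5]=0
i=6: i≥r, start 0; Z[6]=0
i=7: i≥r, start 0; Z[7]=1 extend→box=[7,8)
i=8: i≥r, start 0; Z[8]=1 extend→box=[8,9)
i=9: i≥r, start 0; Z[9]=4 extend→box=[9,13)
i=10: min(r-i=3, Z[1]=0)=0; Z[10]=0
i=11: min(r-i=2, Z[2]=2)=2; Z[11]=2
i=12: min(r-i=1, Z[3]=0)=0; Z[12]=0
i=13: i≥r, start 0; Z[13]=0
i=14: i≥r, start 0; Z[14]=0
i=15: i≥r, start 0; Z[15]=3 extend→box=[15,18)
i=16: min(r-i=2, Z[1]=0)=0; Z[16]=0
i=17: min(r-i=1, Z[2]=2)=1; Z[17]=1
i=18: i≥r, start 0; Z[18]=0

[19, 0, 2, 0, 0, 0, 0, 1, 1, 4, 0, 2, 0, 0, 0, 3, 0, 1, 0]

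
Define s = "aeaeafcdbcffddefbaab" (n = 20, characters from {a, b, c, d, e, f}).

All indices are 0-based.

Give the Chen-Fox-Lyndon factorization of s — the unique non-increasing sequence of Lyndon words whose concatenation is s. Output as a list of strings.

["aeaeafcdbcffddefb", "aab"]

emit factor 1: 'aeaeafcdbcffddefb' (i=0, period=17)
emit factor 2: 'aab' (i=17, period=3)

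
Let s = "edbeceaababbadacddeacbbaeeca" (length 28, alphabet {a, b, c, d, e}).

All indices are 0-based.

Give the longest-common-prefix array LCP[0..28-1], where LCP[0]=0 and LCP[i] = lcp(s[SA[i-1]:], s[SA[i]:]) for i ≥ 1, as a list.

[0, 1, 1, 2, 1, 2, 1, 1, 0, 2, 2, 1, 3, 1, 0, 1, 1, 1, 0, 1, 1, 1, 0, 2, 1, 2, 1, 1]

sorted suffixes:
  #0 SA[0]=27  'a'
  #1 SA[1]=6  'aababbadacddeacbbaeeca'
  #2 SA[2]=7  'ababbadacddeacbbaeeca'
  #3 SA[3]=9  'abbadacddeacbbaeeca'
  #4 SA[4]=19  'acbbaeeca'
  #5 SA[5]=14  'acddeacbbaeeca'
  #6 SA[6]=12  'adacddeacbbaeeca'
  #7 SA[7]=23  'aeeca'
  #8 SA[8]=8  'babbadacddeacbbaeeca'
  #9 SA[9]=11  'badacddeacbbaeeca'
  #10 SA[10]=22  'baeeca'
  #11 SA[11]=10  'bbadacddeacbbaeeca'
  #12 SA[12]=21  'bbaeeca'
  #13 SA[13]=2  'beceaababbadacddeacbbaeeca'
  #14 SA[14]=26  'ca'
  #15 SA[15]=20  'cbbaeeca'
  #16 SA[16]=15  'cddeacbbaeeca'
  #17 SA[17]=4  'ceaababbadacddeacbbaeeca'
  #18 SA[18]=13  'dacddeacbbaeeca'
  #19 SA[19]=1  'dbeceaababbadacddeacbbaeeca'
  #20 SA[20]=16  'ddeacbbaeeca'
  #21 SA[21]=17  'deacbbaeeca'
  #22 SA[22]=5  'eaababbadacddeacbbaeeca'
  #23 SA[23]=18  'eacbbaeeca'
  #24 SA[24]=25  'eca'
  #25 SA[25]=3  'eceaababbadacddeacbbaeeca'
  #26 SA[26]=0  'edbeceaababbadacddeacbbaeeca'
  #27 SA[27]=24  'eeca'

SA = [27, 6, 7, 9, 19, 14, 12, 23, 8, 11, 22, 10, 21, 2, 26, 20, 15, 4, 13, 1, 16, 17, 5, 18, 25, 3, 0, 24]
i: (SA[i-1],SA[i]) lcp shared
  1: (27,6) 1 'a'
  2: (6,7) 1 'a'
  3: (7,9) 2 'ab'
  4: (9,19) 1 'a'
  5: (19,14) 2 'ac'
  6: (14,12) 1 'a'
  7: (12,23) 1 'a'
  8: (23,8) 0 ''
  9: (8,11) 2 'ba'
  10: (11,22) 2 'ba'
  11: (22,10) 1 'b'
  12: (10,21) 3 'bba'
  13: (21,2) 1 'b'
  14: (2,26) 0 ''
  15: (26,20) 1 'c'
  16: (20,15) 1 'c'
  17: (15,4) 1 'c'
  18: (4,13) 0 ''
  19: (13,1) 1 'd'
  20: (1,16) 1 'd'
  21: (16,17) 1 'd'
  22: (17,5) 0 ''
  23: (5,18) 2 'ea'
  24: (18,25) 1 'e'
  25: (25,3) 2 'ec'
  26: (3,0) 1 'e'
  27: (0,24) 1 'e'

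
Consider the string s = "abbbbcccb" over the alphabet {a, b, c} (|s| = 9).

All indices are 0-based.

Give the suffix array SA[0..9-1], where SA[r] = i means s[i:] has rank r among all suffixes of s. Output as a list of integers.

rank→(start, suffix):
  0 → (0, 'abbbbcccb')
  1 → (8, 'b')
  2 → (1, 'bbbbcccb')
  3 → (2, 'bbbcccb')
  4 → (3, 'bbcccb')
  5 → (4, 'bcccb')
  6 → (7, 'cb')
  7 → (6, 'ccb')
  8 → (5, 'cccb')

[0, 8, 1, 2, 3, 4, 7, 6, 5]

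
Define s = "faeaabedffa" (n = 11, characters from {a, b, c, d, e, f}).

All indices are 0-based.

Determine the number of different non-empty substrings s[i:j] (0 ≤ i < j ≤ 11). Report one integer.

59

rank | idx | suffix
   0 |  10 | a
   1 |   3 | aabedffa
   2 |   4 | abedffa
   3 |   1 | aeaabedffa
   4 |   5 | bedffa
   5 |   7 | dffa
   6 |   2 | eaabedffa
   7 |   6 | edffa
   8 |   9 | fa
   9 |   0 | faeaabedffa
  10 |   8 | ffa

SA = [10, 3, 4, 1, 5, 7, 2, 6, 9, 0, 8]
[i] adj suffixes → lcp
  [1] 10/3 → 1 ('a')
  [2] 3/4 → 1 ('a')
  [3] 4/1 → 1 ('a')
  [4] 1/5 → 0 ('')
  [5] 5/7 → 0 ('')
  [6] 7/2 → 0 ('')
  [7] 2/6 → 1 ('e')
  [8] 6/9 → 0 ('')
  [9] 9/0 → 2 ('fa')
  [10] 0/8 → 1 ('f')

n(n+1)/2 = 11·12/2 = 66
Σ LCP = 0 + 1 + 1 + 1 + 0 + 0 + 0 + 1 + 0 + 2 + 1 = 7
distinct = 66 − 7 = 59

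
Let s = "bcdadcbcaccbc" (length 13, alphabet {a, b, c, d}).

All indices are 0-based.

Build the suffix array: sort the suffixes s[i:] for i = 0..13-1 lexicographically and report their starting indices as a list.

rank | idx | suffix
   0 |   8 | accbc
   1 |   3 | adcbcaccbc
   2 |  11 | bc
   3 |   6 | bcaccbc
   4 |   0 | bcdadcbcaccbc
   5 |  12 | c
   6 |   7 | caccbc
   7 |  10 | cbc
   8 |   5 | cbcaccbc
   9 |   9 | ccbc
  10 |   1 | cdadcbcaccbc
  11 |   2 | dadcbcaccbc
  12 |   4 | dcbcaccbc

[8, 3, 11, 6, 0, 12, 7, 10, 5, 9, 1, 2, 4]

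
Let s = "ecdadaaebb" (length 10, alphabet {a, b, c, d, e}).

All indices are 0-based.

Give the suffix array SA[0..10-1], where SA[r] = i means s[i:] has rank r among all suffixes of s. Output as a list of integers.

[5, 3, 6, 9, 8, 1, 4, 2, 7, 0]

rank→(start, suffix):
  0 → (5, 'aaebb')
  1 → (3, 'adaaebb')
  2 → (6, 'aebb')
  3 → (9, 'b')
  4 → (8, 'bb')
  5 → (1, 'cdadaaebb')
  6 → (4, 'daaebb')
  7 → (2, 'dadaaebb')
  8 → (7, 'ebb')
  9 → (0, 'ecdadaaebb')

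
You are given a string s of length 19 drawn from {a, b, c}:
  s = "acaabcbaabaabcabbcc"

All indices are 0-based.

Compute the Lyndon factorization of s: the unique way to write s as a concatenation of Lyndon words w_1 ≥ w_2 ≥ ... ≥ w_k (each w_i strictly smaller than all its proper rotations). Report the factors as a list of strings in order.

emit factor 1: 'ac' (i=0, period=2)
emit factor 2: 'aabcb' (i=2, period=5)
emit factor 3: 'aabaabcabbcc' (i=7, period=12)

["ac", "aabcb", "aabaabcabbcc"]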